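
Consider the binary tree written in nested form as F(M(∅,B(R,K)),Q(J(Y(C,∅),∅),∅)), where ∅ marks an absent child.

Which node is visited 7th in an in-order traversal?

Y

In-order visits the left subtree, then the node, then the right subtree.
At F: go left to M.
  At M: no left child.
  Visit M.
  At M: go right to B.
    At B: go left to R.
      R is a leaf — visit R.
    Visit B.
    At B: go right to K.
      K is a leaf — visit K.
Visit F.
At F: go right to Q.
  At Q: go left to J.
    At J: go left to Y.
      At Y: go left to C.
        C is a leaf — visit C.
      Visit Y.
      At Y: no right child.
    Visit J.
    At J: no right child.
  Visit Q.
  At Q: no right child.
Full in-order sequence: M, R, B, K, F, C, Y, J, Q.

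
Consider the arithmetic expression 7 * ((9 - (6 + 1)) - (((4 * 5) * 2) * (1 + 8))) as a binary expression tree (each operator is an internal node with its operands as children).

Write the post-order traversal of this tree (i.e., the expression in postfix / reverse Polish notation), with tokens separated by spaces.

7 9 6 1 + - 4 5 * 2 * 1 8 + * - *

Post-order on an expression tree gives postfix notation: for each operator, emit left operand, right operand, then the operator.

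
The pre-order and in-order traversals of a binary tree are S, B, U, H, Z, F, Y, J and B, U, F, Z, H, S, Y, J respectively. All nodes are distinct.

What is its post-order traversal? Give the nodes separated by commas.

F, Z, H, U, B, J, Y, S

The first element of pre-order is the root; it splits in-order into left and right subtrees.
Root S: left subtree has 5 nodes {B, U, F, Z, H}, right has 2 {Y, J}.
  Root B: left subtree has 0 nodes { }, right has 4 {U, F, Z, H}.
    Root U: left subtree has 0 nodes { }, right has 3 {F, Z, H}.
      Root H: left subtree has 2 nodes {F, Z}, right has 0 { }.
        Root Z: left subtree has 1 node {F}, right has 0 { }.
  Root Y: left subtree has 0 nodes { }, right has 1 {J}.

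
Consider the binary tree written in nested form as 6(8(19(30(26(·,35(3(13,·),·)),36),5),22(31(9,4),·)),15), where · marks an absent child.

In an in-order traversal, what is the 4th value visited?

In-order visits the left subtree, then the node, then the right subtree.
At 6: go left to 8.
  At 8: go left to 19.
    At 19: go left to 30.
      At 30: go left to 26.
        At 26: no left child.
        Visit 26.
        At 26: go right to 35.
          At 35: go left to 3.
            At 3: go left to 13.
              13 is a leaf — visit 13.
            Visit 3.
            At 3: no right child.
          Visit 35.
          At 35: no right child.
      Visit 30.
      At 30: go right to 36.
        36 is a leaf — visit 36.
    Visit 19.
    At 19: go right to 5.
      5 is a leaf — visit 5.
  Visit 8.
  At 8: go right to 22.
    At 22: go left to 31.
      At 31: go left to 9.
        9 is a leaf — visit 9.
      Visit 31.
      At 31: go right to 4.
        4 is a leaf — visit 4.
    Visit 22.
    At 22: no right child.
Visit 6.
At 6: go right to 15.
  15 is a leaf — visit 15.
Full in-order sequence: 26, 13, 3, 35, 30, 36, 19, 5, 8, 9, 31, 4, 22, 6, 15.

35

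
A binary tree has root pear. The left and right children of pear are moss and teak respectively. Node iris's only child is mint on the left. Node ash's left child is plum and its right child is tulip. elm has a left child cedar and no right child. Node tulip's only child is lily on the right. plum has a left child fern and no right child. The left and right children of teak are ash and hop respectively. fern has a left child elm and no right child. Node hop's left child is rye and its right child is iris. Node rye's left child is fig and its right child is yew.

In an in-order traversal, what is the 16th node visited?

iris

In-order visits the left subtree, then the node, then the right subtree.
At pear: go left to moss.
  moss is a leaf — visit moss.
Visit pear.
At pear: go right to teak.
  At teak: go left to ash.
    At ash: go left to plum.
      At plum: go left to fern.
        At fern: go left to elm.
          At elm: go left to cedar.
            cedar is a leaf — visit cedar.
          Visit elm.
          At elm: no right child.
        Visit fern.
        At fern: no right child.
      Visit plum.
      At plum: no right child.
    Visit ash.
    At ash: go right to tulip.
      At tulip: no left child.
      Visit tulip.
      At tulip: go right to lily.
        lily is a leaf — visit lily.
  Visit teak.
  At teak: go right to hop.
    At hop: go left to rye.
      At rye: go left to fig.
        fig is a leaf — visit fig.
      Visit rye.
      At rye: go right to yew.
        yew is a leaf — visit yew.
    Visit hop.
    At hop: go right to iris.
      At iris: go left to mint.
        mint is a leaf — visit mint.
      Visit iris.
      At iris: no right child.
Full in-order sequence: moss, pear, cedar, elm, fern, plum, ash, tulip, lily, teak, fig, rye, yew, hop, mint, iris.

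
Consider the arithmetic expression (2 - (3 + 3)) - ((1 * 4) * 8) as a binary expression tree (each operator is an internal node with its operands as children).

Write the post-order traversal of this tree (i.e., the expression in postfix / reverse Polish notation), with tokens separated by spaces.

2 3 3 + - 1 4 * 8 * -

Post-order on an expression tree gives postfix notation: for each operator, emit left operand, right operand, then the operator.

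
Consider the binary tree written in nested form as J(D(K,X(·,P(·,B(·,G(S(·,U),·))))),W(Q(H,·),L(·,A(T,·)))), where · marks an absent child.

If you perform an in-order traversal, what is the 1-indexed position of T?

14

In-order visits the left subtree, then the node, then the right subtree.
At J: go left to D.
  At D: go left to K.
    K is a leaf — visit K.
  Visit D.
  At D: go right to X.
    At X: no left child.
    Visit X.
    At X: go right to P.
      At P: no left child.
      Visit P.
      At P: go right to B.
        At B: no left child.
        Visit B.
        At B: go right to G.
          At G: go left to S.
            At S: no left child.
            Visit S.
            At S: go right to U.
              U is a leaf — visit U.
          Visit G.
          At G: no right child.
Visit J.
At J: go right to W.
  At W: go left to Q.
    At Q: go left to H.
      H is a leaf — visit H.
    Visit Q.
    At Q: no right child.
  Visit W.
  At W: go right to L.
    At L: no left child.
    Visit L.
    At L: go right to A.
      At A: go left to T.
        T is a leaf — visit T.
      Visit A.
      At A: no right child.
Full in-order sequence: K, D, X, P, B, S, U, G, J, H, Q, W, L, T, A.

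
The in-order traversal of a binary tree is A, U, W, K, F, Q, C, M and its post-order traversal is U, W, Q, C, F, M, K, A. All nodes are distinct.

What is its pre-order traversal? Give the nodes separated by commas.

The last element of post-order is the root; it splits in-order into left and right subtrees.
Root A: left subtree has 0 nodes { }, right has 7 {U, W, K, F, Q, C, M}.
  Root K: left subtree has 2 nodes {U, W}, right has 4 {F, Q, C, M}.
    Root W: left subtree has 1 node {U}, right has 0 { }.
    Root M: left subtree has 3 nodes {F, Q, C}, right has 0 { }.
      Root F: left subtree has 0 nodes { }, right has 2 {Q, C}.
        Root C: left subtree has 1 node {Q}, right has 0 { }.

A, K, W, U, M, F, C, Q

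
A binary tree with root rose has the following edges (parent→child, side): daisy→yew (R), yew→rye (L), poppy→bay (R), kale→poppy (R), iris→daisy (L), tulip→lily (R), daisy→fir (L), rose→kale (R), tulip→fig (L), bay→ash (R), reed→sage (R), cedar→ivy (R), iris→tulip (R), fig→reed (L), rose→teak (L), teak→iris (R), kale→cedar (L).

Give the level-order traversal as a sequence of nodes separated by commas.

Level-order visits nodes level by level from the root, left to right within each level.
Level 0: rose
Level 1: teak, kale
Level 2: iris, cedar, poppy
Level 3: daisy, tulip, ivy, bay
Level 4: fir, yew, fig, lily, ash
Level 5: rye, reed
Level 6: sage

rose, teak, kale, iris, cedar, poppy, daisy, tulip, ivy, bay, fir, yew, fig, lily, ash, rye, reed, sage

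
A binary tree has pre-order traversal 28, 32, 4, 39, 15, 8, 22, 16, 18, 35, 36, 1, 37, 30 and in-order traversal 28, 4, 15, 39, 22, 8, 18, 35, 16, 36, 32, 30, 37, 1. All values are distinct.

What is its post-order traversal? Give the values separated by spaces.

15 22 35 18 36 16 8 39 4 30 37 1 32 28

The first element of pre-order is the root; it splits in-order into left and right subtrees.
Root 28: left subtree has 0 nodes { }, right has 13 {4, 15, 39, 22, 8, 18, 35, 16, 36, 32, 30, 37, 1}.
  Root 32: left subtree has 9 nodes {4, 15, 39, 22, 8, 18, 35, 16, 36}, right has 3 {30, 37, 1}.
    Root 4: left subtree has 0 nodes { }, right has 8 {15, 39, 22, 8, 18, 35, 16, 36}.
      Root 39: left subtree has 1 node {15}, right has 6 {22, 8, 18, 35, 16, 36}.
        Root 8: left subtree has 1 node {22}, right has 4 {18, 35, 16, 36}.
          Root 16: left subtree has 2 nodes {18, 35}, right has 1 {36}.
            Root 18: left subtree has 0 nodes { }, right has 1 {35}.
    Root 1: left subtree has 2 nodes {30, 37}, right has 0 { }.
      Root 37: left subtree has 1 node {30}, right has 0 { }.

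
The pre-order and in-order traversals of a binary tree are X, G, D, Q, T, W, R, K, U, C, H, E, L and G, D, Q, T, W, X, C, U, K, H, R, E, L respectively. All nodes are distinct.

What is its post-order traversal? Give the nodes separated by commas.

W, T, Q, D, G, C, U, H, K, L, E, R, X

The first element of pre-order is the root; it splits in-order into left and right subtrees.
Root X: left subtree has 5 nodes {G, D, Q, T, W}, right has 7 {C, U, K, H, R, E, L}.
  Root G: left subtree has 0 nodes { }, right has 4 {D, Q, T, W}.
    Root D: left subtree has 0 nodes { }, right has 3 {Q, T, W}.
      Root Q: left subtree has 0 nodes { }, right has 2 {T, W}.
        Root T: left subtree has 0 nodes { }, right has 1 {W}.
  Root R: left subtree has 4 nodes {C, U, K, H}, right has 2 {E, L}.
    Root K: left subtree has 2 nodes {C, U}, right has 1 {H}.
      Root U: left subtree has 1 node {C}, right has 0 { }.
    Root E: left subtree has 0 nodes { }, right has 1 {L}.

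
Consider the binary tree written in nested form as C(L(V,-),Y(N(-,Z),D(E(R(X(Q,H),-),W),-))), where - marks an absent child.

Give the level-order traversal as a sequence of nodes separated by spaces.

C L Y V N D Z E R W X Q H

Level-order visits nodes level by level from the root, left to right within each level.
Level 0: C
Level 1: L, Y
Level 2: V, N, D
Level 3: Z, E
Level 4: R, W
Level 5: X
Level 6: Q, H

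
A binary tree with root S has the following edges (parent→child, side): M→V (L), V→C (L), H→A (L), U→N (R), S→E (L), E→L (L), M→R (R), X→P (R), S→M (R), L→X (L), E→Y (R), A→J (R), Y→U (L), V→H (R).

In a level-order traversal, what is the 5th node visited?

Y

Level-order visits nodes level by level from the root, left to right within each level.
Level 0: S
Level 1: E, M
Level 2: L, Y, V, R
Level 3: X, U, C, H
Level 4: P, N, A
Level 5: J
Full level-order sequence: S, E, M, L, Y, V, R, X, U, C, H, P, N, A, J.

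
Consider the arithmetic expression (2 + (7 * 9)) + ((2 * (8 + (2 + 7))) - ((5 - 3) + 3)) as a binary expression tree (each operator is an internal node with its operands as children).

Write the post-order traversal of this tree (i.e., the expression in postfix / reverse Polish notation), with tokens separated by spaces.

2 7 9 * + 2 8 2 7 + + * 5 3 - 3 + - +

Post-order on an expression tree gives postfix notation: for each operator, emit left operand, right operand, then the operator.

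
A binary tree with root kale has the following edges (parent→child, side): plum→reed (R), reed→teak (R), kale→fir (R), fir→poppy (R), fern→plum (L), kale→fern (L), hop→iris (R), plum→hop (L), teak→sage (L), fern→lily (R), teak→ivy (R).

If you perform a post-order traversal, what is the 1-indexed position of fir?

Post-order visits the left subtree, then the right subtree, then the node.
At kale: go left to fern.
  At fern: go left to plum.
    At plum: go left to hop.
      At hop: no left child.
      At hop: go right to iris.
        iris is a leaf — visit iris.
      Visit hop.
    At plum: go right to reed.
      At reed: no left child.
      At reed: go right to teak.
        At teak: go left to sage.
          sage is a leaf — visit sage.
        At teak: go right to ivy.
          ivy is a leaf — visit ivy.
        Visit teak.
      Visit reed.
    Visit plum.
  At fern: go right to lily.
    lily is a leaf — visit lily.
  Visit fern.
At kale: go right to fir.
  At fir: no left child.
  At fir: go right to poppy.
    poppy is a leaf — visit poppy.
  Visit fir.
Visit kale.
Full post-order sequence: iris, hop, sage, ivy, teak, reed, plum, lily, fern, poppy, fir, kale.

11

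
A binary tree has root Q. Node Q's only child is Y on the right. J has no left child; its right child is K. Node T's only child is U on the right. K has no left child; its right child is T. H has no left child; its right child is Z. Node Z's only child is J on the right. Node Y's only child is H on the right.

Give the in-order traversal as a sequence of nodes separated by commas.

Q, Y, H, Z, J, K, T, U

In-order visits the left subtree, then the node, then the right subtree.
At Q: no left child.
Visit Q.
At Q: go right to Y.
  At Y: no left child.
  Visit Y.
  At Y: go right to H.
    At H: no left child.
    Visit H.
    At H: go right to Z.
      At Z: no left child.
      Visit Z.
      At Z: go right to J.
        At J: no left child.
        Visit J.
        At J: go right to K.
          At K: no left child.
          Visit K.
          At K: go right to T.
            At T: no left child.
            Visit T.
            At T: go right to U.
              U is a leaf — visit U.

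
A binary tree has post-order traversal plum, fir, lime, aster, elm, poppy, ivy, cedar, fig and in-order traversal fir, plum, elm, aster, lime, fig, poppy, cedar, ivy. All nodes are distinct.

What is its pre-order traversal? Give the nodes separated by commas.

The last element of post-order is the root; it splits in-order into left and right subtrees.
Root fig: left subtree has 5 nodes {fir, plum, elm, aster, lime}, right has 3 {poppy, cedar, ivy}.
  Root elm: left subtree has 2 nodes {fir, plum}, right has 2 {aster, lime}.
    Root fir: left subtree has 0 nodes { }, right has 1 {plum}.
    Root aster: left subtree has 0 nodes { }, right has 1 {lime}.
  Root cedar: left subtree has 1 node {poppy}, right has 1 {ivy}.

fig, elm, fir, plum, aster, lime, cedar, poppy, ivy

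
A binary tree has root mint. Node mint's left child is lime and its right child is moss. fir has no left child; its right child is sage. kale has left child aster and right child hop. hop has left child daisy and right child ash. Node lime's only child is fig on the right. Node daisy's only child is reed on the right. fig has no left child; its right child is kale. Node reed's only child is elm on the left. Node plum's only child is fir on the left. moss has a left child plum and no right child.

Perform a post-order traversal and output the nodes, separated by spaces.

Post-order visits the left subtree, then the right subtree, then the node.
At mint: go left to lime.
  At lime: no left child.
  At lime: go right to fig.
    At fig: no left child.
    At fig: go right to kale.
      At kale: go left to aster.
        aster is a leaf — visit aster.
      At kale: go right to hop.
        At hop: go left to daisy.
          At daisy: no left child.
          At daisy: go right to reed.
            At reed: go left to elm.
              elm is a leaf — visit elm.
            At reed: no right child.
            Visit reed.
          Visit daisy.
        At hop: go right to ash.
          ash is a leaf — visit ash.
        Visit hop.
      Visit kale.
    Visit fig.
  Visit lime.
At mint: go right to moss.
  At moss: go left to plum.
    At plum: go left to fir.
      At fir: no left child.
      At fir: go right to sage.
        sage is a leaf — visit sage.
      Visit fir.
    At plum: no right child.
    Visit plum.
  At moss: no right child.
  Visit moss.
Visit mint.

aster elm reed daisy ash hop kale fig lime sage fir plum moss mint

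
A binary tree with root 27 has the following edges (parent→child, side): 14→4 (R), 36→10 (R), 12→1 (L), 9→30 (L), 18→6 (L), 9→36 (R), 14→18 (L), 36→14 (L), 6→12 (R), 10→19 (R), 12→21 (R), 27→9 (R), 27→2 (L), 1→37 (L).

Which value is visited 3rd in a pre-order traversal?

Pre-order visits the node, then its left subtree, then its right subtree.
Visit 27.
At 27: go left to 2.
  2 is a leaf — visit 2.
At 27: go right to 9.
  Visit 9.
  At 9: go left to 30.
    30 is a leaf — visit 30.
  At 9: go right to 36.
    Visit 36.
    At 36: go left to 14.
      Visit 14.
      At 14: go left to 18.
        Visit 18.
        At 18: go left to 6.
          Visit 6.
          At 6: no left child.
          At 6: go right to 12.
            Visit 12.
            At 12: go left to 1.
              Visit 1.
              At 1: go left to 37.
                37 is a leaf — visit 37.
              At 1: no right child.
            At 12: go right to 21.
              21 is a leaf — visit 21.
        At 18: no right child.
      At 14: go right to 4.
        4 is a leaf — visit 4.
    At 36: go right to 10.
      Visit 10.
      At 10: no left child.
      At 10: go right to 19.
        19 is a leaf — visit 19.
Full pre-order sequence: 27, 2, 9, 30, 36, 14, 18, 6, 12, 1, 37, 21, 4, 10, 19.

9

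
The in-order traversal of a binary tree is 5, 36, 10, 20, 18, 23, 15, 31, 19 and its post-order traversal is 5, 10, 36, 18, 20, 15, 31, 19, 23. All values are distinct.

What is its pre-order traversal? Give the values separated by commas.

The last element of post-order is the root; it splits in-order into left and right subtrees.
Root 23: left subtree has 5 nodes {5, 36, 10, 20, 18}, right has 3 {15, 31, 19}.
  Root 20: left subtree has 3 nodes {5, 36, 10}, right has 1 {18}.
    Root 36: left subtree has 1 node {5}, right has 1 {10}.
  Root 19: left subtree has 2 nodes {15, 31}, right has 0 { }.
    Root 31: left subtree has 1 node {15}, right has 0 { }.

23, 20, 36, 5, 10, 18, 19, 31, 15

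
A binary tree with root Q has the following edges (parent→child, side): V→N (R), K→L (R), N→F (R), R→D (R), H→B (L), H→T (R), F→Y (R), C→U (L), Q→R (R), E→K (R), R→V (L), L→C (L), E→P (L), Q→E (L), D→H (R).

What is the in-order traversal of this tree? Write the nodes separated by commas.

P, E, K, U, C, L, Q, V, N, F, Y, R, D, B, H, T

In-order visits the left subtree, then the node, then the right subtree.
At Q: go left to E.
  At E: go left to P.
    P is a leaf — visit P.
  Visit E.
  At E: go right to K.
    At K: no left child.
    Visit K.
    At K: go right to L.
      At L: go left to C.
        At C: go left to U.
          U is a leaf — visit U.
        Visit C.
        At C: no right child.
      Visit L.
      At L: no right child.
Visit Q.
At Q: go right to R.
  At R: go left to V.
    At V: no left child.
    Visit V.
    At V: go right to N.
      At N: no left child.
      Visit N.
      At N: go right to F.
        At F: no left child.
        Visit F.
        At F: go right to Y.
          Y is a leaf — visit Y.
  Visit R.
  At R: go right to D.
    At D: no left child.
    Visit D.
    At D: go right to H.
      At H: go left to B.
        B is a leaf — visit B.
      Visit H.
      At H: go right to T.
        T is a leaf — visit T.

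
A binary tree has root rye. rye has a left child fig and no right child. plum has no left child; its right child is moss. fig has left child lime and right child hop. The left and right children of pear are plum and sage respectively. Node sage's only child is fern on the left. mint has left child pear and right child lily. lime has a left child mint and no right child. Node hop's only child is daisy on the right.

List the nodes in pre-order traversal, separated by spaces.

rye fig lime mint pear plum moss sage fern lily hop daisy

Pre-order visits the node, then its left subtree, then its right subtree.
Visit rye.
At rye: go left to fig.
  Visit fig.
  At fig: go left to lime.
    Visit lime.
    At lime: go left to mint.
      Visit mint.
      At mint: go left to pear.
        Visit pear.
        At pear: go left to plum.
          Visit plum.
          At plum: no left child.
          At plum: go right to moss.
            moss is a leaf — visit moss.
        At pear: go right to sage.
          Visit sage.
          At sage: go left to fern.
            fern is a leaf — visit fern.
          At sage: no right child.
      At mint: go right to lily.
        lily is a leaf — visit lily.
    At lime: no right child.
  At fig: go right to hop.
    Visit hop.
    At hop: no left child.
    At hop: go right to daisy.
      daisy is a leaf — visit daisy.
At rye: no right child.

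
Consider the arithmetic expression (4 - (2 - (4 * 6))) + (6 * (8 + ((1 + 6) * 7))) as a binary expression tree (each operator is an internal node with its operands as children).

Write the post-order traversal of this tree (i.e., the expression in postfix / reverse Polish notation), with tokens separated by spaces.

4 2 4 6 * - - 6 8 1 6 + 7 * + * +

Post-order on an expression tree gives postfix notation: for each operator, emit left operand, right operand, then the operator.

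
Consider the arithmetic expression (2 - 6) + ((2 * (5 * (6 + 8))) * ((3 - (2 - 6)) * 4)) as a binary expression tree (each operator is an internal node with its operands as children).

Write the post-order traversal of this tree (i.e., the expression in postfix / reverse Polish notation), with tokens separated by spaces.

2 6 - 2 5 6 8 + * * 3 2 6 - - 4 * * +

Post-order on an expression tree gives postfix notation: for each operator, emit left operand, right operand, then the operator.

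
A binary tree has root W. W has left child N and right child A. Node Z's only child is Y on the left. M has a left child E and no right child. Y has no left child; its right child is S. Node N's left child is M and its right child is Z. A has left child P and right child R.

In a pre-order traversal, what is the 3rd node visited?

Pre-order visits the node, then its left subtree, then its right subtree.
Visit W.
At W: go left to N.
  Visit N.
  At N: go left to M.
    Visit M.
    At M: go left to E.
      E is a leaf — visit E.
    At M: no right child.
  At N: go right to Z.
    Visit Z.
    At Z: go left to Y.
      Visit Y.
      At Y: no left child.
      At Y: go right to S.
        S is a leaf — visit S.
    At Z: no right child.
At W: go right to A.
  Visit A.
  At A: go left to P.
    P is a leaf — visit P.
  At A: go right to R.
    R is a leaf — visit R.
Full pre-order sequence: W, N, M, E, Z, Y, S, A, P, R.

M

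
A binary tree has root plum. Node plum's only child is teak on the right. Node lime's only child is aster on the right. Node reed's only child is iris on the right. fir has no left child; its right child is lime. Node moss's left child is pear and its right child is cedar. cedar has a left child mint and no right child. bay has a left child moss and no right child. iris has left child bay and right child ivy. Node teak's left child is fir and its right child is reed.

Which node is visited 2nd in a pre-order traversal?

teak

Pre-order visits the node, then its left subtree, then its right subtree.
Visit plum.
At plum: no left child.
At plum: go right to teak.
  Visit teak.
  At teak: go left to fir.
    Visit fir.
    At fir: no left child.
    At fir: go right to lime.
      Visit lime.
      At lime: no left child.
      At lime: go right to aster.
        aster is a leaf — visit aster.
  At teak: go right to reed.
    Visit reed.
    At reed: no left child.
    At reed: go right to iris.
      Visit iris.
      At iris: go left to bay.
        Visit bay.
        At bay: go left to moss.
          Visit moss.
          At moss: go left to pear.
            pear is a leaf — visit pear.
          At moss: go right to cedar.
            Visit cedar.
            At cedar: go left to mint.
              mint is a leaf — visit mint.
            At cedar: no right child.
        At bay: no right child.
      At iris: go right to ivy.
        ivy is a leaf — visit ivy.
Full pre-order sequence: plum, teak, fir, lime, aster, reed, iris, bay, moss, pear, cedar, mint, ivy.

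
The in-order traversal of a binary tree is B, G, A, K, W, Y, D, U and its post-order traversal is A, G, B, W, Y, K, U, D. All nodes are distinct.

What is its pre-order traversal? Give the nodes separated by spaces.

The last element of post-order is the root; it splits in-order into left and right subtrees.
Root D: left subtree has 6 nodes {B, G, A, K, W, Y}, right has 1 {U}.
  Root K: left subtree has 3 nodes {B, G, A}, right has 2 {W, Y}.
    Root B: left subtree has 0 nodes { }, right has 2 {G, A}.
      Root G: left subtree has 0 nodes { }, right has 1 {A}.
    Root Y: left subtree has 1 node {W}, right has 0 { }.

D K B G A Y W U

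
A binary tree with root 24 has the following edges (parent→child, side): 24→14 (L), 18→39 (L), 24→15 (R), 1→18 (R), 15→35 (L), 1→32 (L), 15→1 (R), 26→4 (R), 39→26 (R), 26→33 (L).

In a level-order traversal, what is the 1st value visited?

Level-order visits nodes level by level from the root, left to right within each level.
Level 0: 24
Level 1: 14, 15
Level 2: 35, 1
Level 3: 32, 18
Level 4: 39
Level 5: 26
Level 6: 33, 4
Full level-order sequence: 24, 14, 15, 35, 1, 32, 18, 39, 26, 33, 4.

24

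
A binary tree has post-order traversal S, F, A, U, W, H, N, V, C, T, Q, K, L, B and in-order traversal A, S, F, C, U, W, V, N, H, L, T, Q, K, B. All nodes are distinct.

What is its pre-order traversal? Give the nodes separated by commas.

B, L, C, A, F, S, V, W, U, N, H, K, Q, T

The last element of post-order is the root; it splits in-order into left and right subtrees.
Root B: left subtree has 13 nodes {A, S, F, C, U, W, V, N, H, L, T, Q, K}, right has 0 { }.
  Root L: left subtree has 9 nodes {A, S, F, C, U, W, V, N, H}, right has 3 {T, Q, K}.
    Root C: left subtree has 3 nodes {A, S, F}, right has 5 {U, W, V, N, H}.
      Root A: left subtree has 0 nodes { }, right has 2 {S, F}.
        Root F: left subtree has 1 node {S}, right has 0 { }.
      Root V: left subtree has 2 nodes {U, W}, right has 2 {N, H}.
        Root W: left subtree has 1 node {U}, right has 0 { }.
        Root N: left subtree has 0 nodes { }, right has 1 {H}.
    Root K: left subtree has 2 nodes {T, Q}, right has 0 { }.
      Root Q: left subtree has 1 node {T}, right has 0 { }.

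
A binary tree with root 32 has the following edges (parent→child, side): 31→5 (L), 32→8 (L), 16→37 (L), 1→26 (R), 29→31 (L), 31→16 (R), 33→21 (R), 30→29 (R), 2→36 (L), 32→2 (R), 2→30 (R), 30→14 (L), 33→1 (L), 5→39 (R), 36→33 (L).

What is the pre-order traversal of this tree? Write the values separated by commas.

32, 8, 2, 36, 33, 1, 26, 21, 30, 14, 29, 31, 5, 39, 16, 37

Pre-order visits the node, then its left subtree, then its right subtree.
Visit 32.
At 32: go left to 8.
  8 is a leaf — visit 8.
At 32: go right to 2.
  Visit 2.
  At 2: go left to 36.
    Visit 36.
    At 36: go left to 33.
      Visit 33.
      At 33: go left to 1.
        Visit 1.
        At 1: no left child.
        At 1: go right to 26.
          26 is a leaf — visit 26.
      At 33: go right to 21.
        21 is a leaf — visit 21.
    At 36: no right child.
  At 2: go right to 30.
    Visit 30.
    At 30: go left to 14.
      14 is a leaf — visit 14.
    At 30: go right to 29.
      Visit 29.
      At 29: go left to 31.
        Visit 31.
        At 31: go left to 5.
          Visit 5.
          At 5: no left child.
          At 5: go right to 39.
            39 is a leaf — visit 39.
        At 31: go right to 16.
          Visit 16.
          At 16: go left to 37.
            37 is a leaf — visit 37.
          At 16: no right child.
      At 29: no right child.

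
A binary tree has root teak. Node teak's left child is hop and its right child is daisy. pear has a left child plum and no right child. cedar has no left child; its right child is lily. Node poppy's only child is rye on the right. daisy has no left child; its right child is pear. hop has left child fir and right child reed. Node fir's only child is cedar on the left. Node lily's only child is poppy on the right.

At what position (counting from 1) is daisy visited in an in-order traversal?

In-order visits the left subtree, then the node, then the right subtree.
At teak: go left to hop.
  At hop: go left to fir.
    At fir: go left to cedar.
      At cedar: no left child.
      Visit cedar.
      At cedar: go right to lily.
        At lily: no left child.
        Visit lily.
        At lily: go right to poppy.
          At poppy: no left child.
          Visit poppy.
          At poppy: go right to rye.
            rye is a leaf — visit rye.
    Visit fir.
    At fir: no right child.
  Visit hop.
  At hop: go right to reed.
    reed is a leaf — visit reed.
Visit teak.
At teak: go right to daisy.
  At daisy: no left child.
  Visit daisy.
  At daisy: go right to pear.
    At pear: go left to plum.
      plum is a leaf — visit plum.
    Visit pear.
    At pear: no right child.
Full in-order sequence: cedar, lily, poppy, rye, fir, hop, reed, teak, daisy, plum, pear.

9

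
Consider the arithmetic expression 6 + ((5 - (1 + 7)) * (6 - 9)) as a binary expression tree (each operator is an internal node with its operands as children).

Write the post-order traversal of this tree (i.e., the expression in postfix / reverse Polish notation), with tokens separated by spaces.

6 5 1 7 + - 6 9 - * +

Post-order on an expression tree gives postfix notation: for each operator, emit left operand, right operand, then the operator.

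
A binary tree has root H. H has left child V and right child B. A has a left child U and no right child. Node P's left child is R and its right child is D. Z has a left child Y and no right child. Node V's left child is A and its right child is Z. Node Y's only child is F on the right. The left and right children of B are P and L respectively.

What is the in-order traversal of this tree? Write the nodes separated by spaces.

In-order visits the left subtree, then the node, then the right subtree.
At H: go left to V.
  At V: go left to A.
    At A: go left to U.
      U is a leaf — visit U.
    Visit A.
    At A: no right child.
  Visit V.
  At V: go right to Z.
    At Z: go left to Y.
      At Y: no left child.
      Visit Y.
      At Y: go right to F.
        F is a leaf — visit F.
    Visit Z.
    At Z: no right child.
Visit H.
At H: go right to B.
  At B: go left to P.
    At P: go left to R.
      R is a leaf — visit R.
    Visit P.
    At P: go right to D.
      D is a leaf — visit D.
  Visit B.
  At B: go right to L.
    L is a leaf — visit L.

U A V Y F Z H R P D B L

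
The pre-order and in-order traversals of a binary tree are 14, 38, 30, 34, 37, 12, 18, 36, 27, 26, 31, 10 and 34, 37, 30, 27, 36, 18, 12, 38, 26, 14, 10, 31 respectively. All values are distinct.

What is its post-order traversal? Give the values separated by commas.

37, 34, 27, 36, 18, 12, 30, 26, 38, 10, 31, 14

The first element of pre-order is the root; it splits in-order into left and right subtrees.
Root 14: left subtree has 9 nodes {34, 37, 30, 27, 36, 18, 12, 38, 26}, right has 2 {10, 31}.
  Root 38: left subtree has 7 nodes {34, 37, 30, 27, 36, 18, 12}, right has 1 {26}.
    Root 30: left subtree has 2 nodes {34, 37}, right has 4 {27, 36, 18, 12}.
      Root 34: left subtree has 0 nodes { }, right has 1 {37}.
      Root 12: left subtree has 3 nodes {27, 36, 18}, right has 0 { }.
        Root 18: left subtree has 2 nodes {27, 36}, right has 0 { }.
          Root 36: left subtree has 1 node {27}, right has 0 { }.
  Root 31: left subtree has 1 node {10}, right has 0 { }.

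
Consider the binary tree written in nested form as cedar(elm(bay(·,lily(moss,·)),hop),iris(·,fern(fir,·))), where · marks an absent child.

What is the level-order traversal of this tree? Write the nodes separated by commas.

cedar, elm, iris, bay, hop, fern, lily, fir, moss

Level-order visits nodes level by level from the root, left to right within each level.
Level 0: cedar
Level 1: elm, iris
Level 2: bay, hop, fern
Level 3: lily, fir
Level 4: moss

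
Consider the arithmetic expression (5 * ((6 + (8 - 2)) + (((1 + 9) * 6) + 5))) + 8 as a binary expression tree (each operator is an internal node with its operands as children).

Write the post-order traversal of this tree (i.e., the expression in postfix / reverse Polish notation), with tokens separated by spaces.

5 6 8 2 - + 1 9 + 6 * 5 + + * 8 +

Post-order on an expression tree gives postfix notation: for each operator, emit left operand, right operand, then the operator.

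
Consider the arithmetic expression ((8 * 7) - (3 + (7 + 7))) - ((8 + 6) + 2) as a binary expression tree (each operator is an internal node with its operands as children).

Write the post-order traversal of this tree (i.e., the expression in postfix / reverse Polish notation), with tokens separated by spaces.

Post-order on an expression tree gives postfix notation: for each operator, emit left operand, right operand, then the operator.

8 7 * 3 7 7 + + - 8 6 + 2 + -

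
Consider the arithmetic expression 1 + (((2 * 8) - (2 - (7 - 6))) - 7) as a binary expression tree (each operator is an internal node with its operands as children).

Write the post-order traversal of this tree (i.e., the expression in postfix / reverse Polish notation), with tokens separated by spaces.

Post-order on an expression tree gives postfix notation: for each operator, emit left operand, right operand, then the operator.

1 2 8 * 2 7 6 - - - 7 - +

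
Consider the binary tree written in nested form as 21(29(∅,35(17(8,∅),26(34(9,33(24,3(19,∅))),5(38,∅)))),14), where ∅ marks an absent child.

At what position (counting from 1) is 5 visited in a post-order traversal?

10

Post-order visits the left subtree, then the right subtree, then the node.
At 21: go left to 29.
  At 29: no left child.
  At 29: go right to 35.
    At 35: go left to 17.
      At 17: go left to 8.
        8 is a leaf — visit 8.
      At 17: no right child.
      Visit 17.
    At 35: go right to 26.
      At 26: go left to 34.
        At 34: go left to 9.
          9 is a leaf — visit 9.
        At 34: go right to 33.
          At 33: go left to 24.
            24 is a leaf — visit 24.
          At 33: go right to 3.
            At 3: go left to 19.
              19 is a leaf — visit 19.
            At 3: no right child.
            Visit 3.
          Visit 33.
        Visit 34.
      At 26: go right to 5.
        At 5: go left to 38.
          38 is a leaf — visit 38.
        At 5: no right child.
        Visit 5.
      Visit 26.
    Visit 35.
  Visit 29.
At 21: go right to 14.
  14 is a leaf — visit 14.
Visit 21.
Full post-order sequence: 8, 17, 9, 24, 19, 3, 33, 34, 38, 5, 26, 35, 29, 14, 21.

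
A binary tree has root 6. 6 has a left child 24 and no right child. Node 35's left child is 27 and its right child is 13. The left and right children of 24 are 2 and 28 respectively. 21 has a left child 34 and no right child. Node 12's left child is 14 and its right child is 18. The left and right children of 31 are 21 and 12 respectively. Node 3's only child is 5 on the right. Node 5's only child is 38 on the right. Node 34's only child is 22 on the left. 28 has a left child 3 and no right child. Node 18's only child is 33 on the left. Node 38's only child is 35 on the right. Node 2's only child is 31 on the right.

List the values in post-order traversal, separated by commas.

Post-order visits the left subtree, then the right subtree, then the node.
At 6: go left to 24.
  At 24: go left to 2.
    At 2: no left child.
    At 2: go right to 31.
      At 31: go left to 21.
        At 21: go left to 34.
          At 34: go left to 22.
            22 is a leaf — visit 22.
          At 34: no right child.
          Visit 34.
        At 21: no right child.
        Visit 21.
      At 31: go right to 12.
        At 12: go left to 14.
          14 is a leaf — visit 14.
        At 12: go right to 18.
          At 18: go left to 33.
            33 is a leaf — visit 33.
          At 18: no right child.
          Visit 18.
        Visit 12.
      Visit 31.
    Visit 2.
  At 24: go right to 28.
    At 28: go left to 3.
      At 3: no left child.
      At 3: go right to 5.
        At 5: no left child.
        At 5: go right to 38.
          At 38: no left child.
          At 38: go right to 35.
            At 35: go left to 27.
              27 is a leaf — visit 27.
            At 35: go right to 13.
              13 is a leaf — visit 13.
            Visit 35.
          Visit 38.
        Visit 5.
      Visit 3.
    At 28: no right child.
    Visit 28.
  Visit 24.
At 6: no right child.
Visit 6.

22, 34, 21, 14, 33, 18, 12, 31, 2, 27, 13, 35, 38, 5, 3, 28, 24, 6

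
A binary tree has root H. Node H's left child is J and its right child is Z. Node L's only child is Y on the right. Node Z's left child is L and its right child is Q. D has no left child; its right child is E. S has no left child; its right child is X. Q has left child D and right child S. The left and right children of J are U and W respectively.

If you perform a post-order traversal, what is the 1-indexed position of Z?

Post-order visits the left subtree, then the right subtree, then the node.
At H: go left to J.
  At J: go left to U.
    U is a leaf — visit U.
  At J: go right to W.
    W is a leaf — visit W.
  Visit J.
At H: go right to Z.
  At Z: go left to L.
    At L: no left child.
    At L: go right to Y.
      Y is a leaf — visit Y.
    Visit L.
  At Z: go right to Q.
    At Q: go left to D.
      At D: no left child.
      At D: go right to E.
        E is a leaf — visit E.
      Visit D.
    At Q: go right to S.
      At S: no left child.
      At S: go right to X.
        X is a leaf — visit X.
      Visit S.
    Visit Q.
  Visit Z.
Visit H.
Full post-order sequence: U, W, J, Y, L, E, D, X, S, Q, Z, H.

11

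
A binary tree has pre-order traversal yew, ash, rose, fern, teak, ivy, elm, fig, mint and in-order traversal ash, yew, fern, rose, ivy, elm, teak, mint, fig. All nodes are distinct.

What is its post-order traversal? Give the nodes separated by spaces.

ash fern elm ivy mint fig teak rose yew

The first element of pre-order is the root; it splits in-order into left and right subtrees.
Root yew: left subtree has 1 node {ash}, right has 7 {fern, rose, ivy, elm, teak, mint, fig}.
  Root rose: left subtree has 1 node {fern}, right has 5 {ivy, elm, teak, mint, fig}.
    Root teak: left subtree has 2 nodes {ivy, elm}, right has 2 {mint, fig}.
      Root ivy: left subtree has 0 nodes { }, right has 1 {elm}.
      Root fig: left subtree has 1 node {mint}, right has 0 { }.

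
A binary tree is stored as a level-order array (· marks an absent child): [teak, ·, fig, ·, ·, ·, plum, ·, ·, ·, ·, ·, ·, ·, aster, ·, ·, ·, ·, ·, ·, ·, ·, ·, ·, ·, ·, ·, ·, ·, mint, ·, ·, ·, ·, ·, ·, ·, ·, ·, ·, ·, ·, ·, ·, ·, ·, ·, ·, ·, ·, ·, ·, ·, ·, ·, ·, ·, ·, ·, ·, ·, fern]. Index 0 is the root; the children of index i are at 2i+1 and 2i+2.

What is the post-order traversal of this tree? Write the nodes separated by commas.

fern, mint, aster, plum, fig, teak

Post-order visits the left subtree, then the right subtree, then the node.
At teak: no left child.
At teak: go right to fig.
  At fig: no left child.
  At fig: go right to plum.
    At plum: no left child.
    At plum: go right to aster.
      At aster: no left child.
      At aster: go right to mint.
        At mint: no left child.
        At mint: go right to fern.
          fern is a leaf — visit fern.
        Visit mint.
      Visit aster.
    Visit plum.
  Visit fig.
Visit teak.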